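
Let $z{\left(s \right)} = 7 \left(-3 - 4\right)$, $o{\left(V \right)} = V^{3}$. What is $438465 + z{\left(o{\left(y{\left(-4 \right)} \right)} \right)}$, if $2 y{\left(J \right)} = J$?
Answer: $438416$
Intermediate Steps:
$y{\left(J \right)} = \frac{J}{2}$
$z{\left(s \right)} = -49$ ($z{\left(s \right)} = 7 \left(-7\right) = -49$)
$438465 + z{\left(o{\left(y{\left(-4 \right)} \right)} \right)} = 438465 - 49 = 438416$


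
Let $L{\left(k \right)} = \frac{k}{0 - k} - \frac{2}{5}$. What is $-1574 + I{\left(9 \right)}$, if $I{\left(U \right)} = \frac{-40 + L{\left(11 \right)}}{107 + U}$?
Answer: $- \frac{913127}{580} \approx -1574.4$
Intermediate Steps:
$L{\left(k \right)} = - \frac{7}{5}$ ($L{\left(k \right)} = \frac{k}{\left(-1\right) k} - \frac{2}{5} = k \left(- \frac{1}{k}\right) - \frac{2}{5} = -1 - \frac{2}{5} = - \frac{7}{5}$)
$I{\left(U \right)} = - \frac{207}{5 \left(107 + U\right)}$ ($I{\left(U \right)} = \frac{-40 - \frac{7}{5}}{107 + U} = - \frac{207}{5 \left(107 + U\right)}$)
$-1574 + I{\left(9 \right)} = -1574 - \frac{207}{535 + 5 \cdot 9} = -1574 - \frac{207}{535 + 45} = -1574 - \frac{207}{580} = - \frac{913127}{580}$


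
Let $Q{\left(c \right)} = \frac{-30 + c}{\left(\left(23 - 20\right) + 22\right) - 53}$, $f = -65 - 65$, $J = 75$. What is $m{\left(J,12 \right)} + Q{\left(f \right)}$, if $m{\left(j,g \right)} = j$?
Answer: $\frac{565}{7} \approx 80.714$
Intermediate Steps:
$f = -130$ ($f = -65 - 65 = -130$)
$Q{\left(c \right)} = \frac{15}{14} - \frac{c}{28}$ ($Q{\left(c \right)} = \frac{-30 + c}{\left(3 + 22\right) - 53} = \frac{-30 + c}{25 - 53} = \frac{-30 + c}{-28} = \left(-30 + c\right) \left(- \frac{1}{28}\right) = \frac{15}{14} - \frac{c}{28}$)
$m{\left(J,12 \right)} + Q{\left(f \right)} = 75 + \left(\frac{15}{14} - - \frac{65}{14}\right) = 75 + \left(\frac{15}{14} + \frac{65}{14}\right) = 75 + \frac{40}{7} = \frac{565}{7}$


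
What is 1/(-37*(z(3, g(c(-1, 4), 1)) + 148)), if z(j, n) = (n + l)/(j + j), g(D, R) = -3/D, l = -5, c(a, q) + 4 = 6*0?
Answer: -24/130795 ≈ -0.00018349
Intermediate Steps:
c(a, q) = -4 (c(a, q) = -4 + 6*0 = -4 + 0 = -4)
z(j, n) = (-5 + n)/(2*j) (z(j, n) = (n - 5)/(j + j) = (-5 + n)/((2*j)) = (-5 + n)*(1/(2*j)) = (-5 + n)/(2*j))
1/(-37*(z(3, g(c(-1, 4), 1)) + 148)) = 1/(-37*((½)*(-5 - 3/(-4))/3 + 148)) = 1/(-37*((½)*(⅓)*(-5 - 3*(-¼)) + 148)) = 1/(-37*((½)*(⅓)*(-5 + ¾) + 148)) = 1/(-37*((½)*(⅓)*(-17/4) + 148)) = 1/(-37*(-17/24 + 148)) = 1/(-37*3535/24) = 1/(-130795/24) = -24/130795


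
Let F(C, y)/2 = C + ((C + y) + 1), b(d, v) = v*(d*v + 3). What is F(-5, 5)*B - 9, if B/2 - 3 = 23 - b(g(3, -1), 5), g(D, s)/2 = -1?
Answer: -985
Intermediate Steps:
g(D, s) = -2 (g(D, s) = 2*(-1) = -2)
b(d, v) = v*(3 + d*v)
B = 122 (B = 6 + 2*(23 - 5*(3 - 2*5)) = 6 + 2*(23 - 5*(3 - 10)) = 6 + 2*(23 - 5*(-7)) = 6 + 2*(23 - 1*(-35)) = 6 + 2*(23 + 35) = 6 + 2*58 = 6 + 116 = 122)
F(C, y) = 2 + 2*y + 4*C (F(C, y) = 2*(C + ((C + y) + 1)) = 2*(C + (1 + C + y)) = 2*(1 + y + 2*C) = 2 + 2*y + 4*C)
F(-5, 5)*B - 9 = (2 + 2*5 + 4*(-5))*122 - 9 = (2 + 10 - 20)*122 - 9 = -8*122 - 9 = -976 - 9 = -985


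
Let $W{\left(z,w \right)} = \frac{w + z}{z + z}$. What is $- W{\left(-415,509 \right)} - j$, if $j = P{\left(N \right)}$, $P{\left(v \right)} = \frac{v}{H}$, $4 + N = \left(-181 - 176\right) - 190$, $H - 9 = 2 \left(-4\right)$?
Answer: $\frac{228712}{415} \approx 551.11$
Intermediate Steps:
$H = 1$ ($H = 9 + 2 \left(-4\right) = 9 - 8 = 1$)
$W{\left(z,w \right)} = \frac{w + z}{2 z}$
$N = -551$ ($N = -4 - 547 = -551$)
$P{\left(v \right)} = v$ ($P{\left(v \right)} = \frac{v}{1} = v 1 = v$)
$j = -551$
$- W{\left(-415,509 \right)} - j = - \frac{509 - 415}{2 \left(-415\right)} - -551 = - \frac{\left(-1\right) 94}{2 \cdot 415} + 551 = \left(-1\right) \left(- \frac{47}{415}\right) + 551 = \frac{47}{415} + 551 = \frac{228712}{415}$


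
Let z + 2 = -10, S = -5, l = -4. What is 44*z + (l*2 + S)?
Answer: -541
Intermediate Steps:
z = -12 (z = -2 - 10 = -12)
44*z + (l*2 + S) = 44*(-12) + (-4*2 - 5) = -528 + (-8 - 5) = -528 - 13 = -541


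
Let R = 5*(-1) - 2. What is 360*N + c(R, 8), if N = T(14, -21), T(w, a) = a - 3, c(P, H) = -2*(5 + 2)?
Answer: -8654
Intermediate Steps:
R = -7 (R = -5 - 2 = -7)
c(P, H) = -14 (c(P, H) = -2*7 = -14)
T(w, a) = -3 + a
N = -24 (N = -3 - 21 = -24)
360*N + c(R, 8) = 360*(-24) - 14 = -8640 - 14 = -8654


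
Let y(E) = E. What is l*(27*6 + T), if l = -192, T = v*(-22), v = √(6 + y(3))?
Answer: -18432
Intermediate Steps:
v = 3 (v = √(6 + 3) = √9 = 3)
T = -66 (T = 3*(-22) = -66)
l*(27*6 + T) = -192*(27*6 - 66) = -192*(162 - 66) = -192*96 = -18432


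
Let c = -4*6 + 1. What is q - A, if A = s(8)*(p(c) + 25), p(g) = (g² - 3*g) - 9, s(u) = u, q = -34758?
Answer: -39670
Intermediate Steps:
c = -23 (c = -24 + 1 = -23)
p(g) = -9 + g² - 3*g
A = 4912 (A = 8*((-9 + (-23)² - 3*(-23)) + 25) = 8*((-9 + 529 + 69) + 25) = 8*(589 + 25) = 8*614 = 4912)
q - A = -34758 - 1*4912 = -34758 - 4912 = -39670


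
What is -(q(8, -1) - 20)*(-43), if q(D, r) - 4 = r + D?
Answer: -387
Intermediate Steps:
q(D, r) = 4 + D + r (q(D, r) = 4 + (r + D) = 4 + (D + r) = 4 + D + r)
-(q(8, -1) - 20)*(-43) = -((4 + 8 - 1) - 20)*(-43) = -(11 - 20)*(-43) = -(-9)*(-43) = -1*387 = -387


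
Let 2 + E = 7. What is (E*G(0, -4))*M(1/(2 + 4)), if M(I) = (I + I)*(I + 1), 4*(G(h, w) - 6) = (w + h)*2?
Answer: 70/9 ≈ 7.7778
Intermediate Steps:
E = 5 (E = -2 + 7 = 5)
G(h, w) = 6 + h/2 + w/2 (G(h, w) = 6 + ((w + h)*2)/4 = 6 + ((h + w)*2)/4 = 6 + (2*h + 2*w)/4 = 6 + (h/2 + w/2) = 6 + h/2 + w/2)
M(I) = 2*I*(1 + I) (M(I) = (2*I)*(1 + I) = 2*I*(1 + I))
(E*G(0, -4))*M(1/(2 + 4)) = (5*(6 + (½)*0 + (½)*(-4)))*(2*(1 + 1/(2 + 4))/(2 + 4)) = (5*(6 + 0 - 2))*(2*(1 + 1/6)/6) = (5*4)*(2*(⅙)*(1 + ⅙)) = 20*(2*(⅙)*(7/6)) = 20*(7/18) = 70/9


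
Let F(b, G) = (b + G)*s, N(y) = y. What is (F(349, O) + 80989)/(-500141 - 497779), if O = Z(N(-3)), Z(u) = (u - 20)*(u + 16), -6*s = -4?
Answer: -22097/272160 ≈ -0.081191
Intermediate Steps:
s = ⅔ (s = -⅙*(-4) = ⅔ ≈ 0.66667)
Z(u) = (-20 + u)*(16 + u)
O = -299 (O = -320 + (-3)² - 4*(-3) = -320 + 9 + 12 = -299)
F(b, G) = 2*G/3 + 2*b/3 (F(b, G) = (b + G)*(⅔) = (G + b)*(⅔) = 2*G/3 + 2*b/3)
(F(349, O) + 80989)/(-500141 - 497779) = (((⅔)*(-299) + (⅔)*349) + 80989)/(-500141 - 497779) = ((-598/3 + 698/3) + 80989)/(-997920) = (100/3 + 80989)*(-1/997920) = (243067/3)*(-1/997920) = -22097/272160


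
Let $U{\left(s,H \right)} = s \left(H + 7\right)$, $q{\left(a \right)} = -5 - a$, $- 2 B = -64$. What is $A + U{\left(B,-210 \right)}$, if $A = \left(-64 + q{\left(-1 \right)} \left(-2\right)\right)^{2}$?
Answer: $-3360$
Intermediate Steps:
$B = 32$ ($B = \left(- \frac{1}{2}\right) \left(-64\right) = 32$)
$A = 3136$ ($A = \left(-64 + \left(-5 - -1\right) \left(-2\right)\right)^{2} = \left(-64 + \left(-5 + 1\right) \left(-2\right)\right)^{2} = \left(-64 - -8\right)^{2} = \left(-64 + 8\right)^{2} = \left(-56\right)^{2} = 3136$)
$U{\left(s,H \right)} = s \left(7 + H\right)$
$A + U{\left(B,-210 \right)} = 3136 + 32 \left(7 - 210\right) = 3136 + 32 \left(-203\right) = 3136 - 6496 = -3360$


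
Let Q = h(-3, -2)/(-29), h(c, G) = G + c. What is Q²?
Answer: 25/841 ≈ 0.029727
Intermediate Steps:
Q = 5/29 (Q = (-2 - 3)/(-29) = -5*(-1/29) = 5/29 ≈ 0.17241)
Q² = (5/29)² = 25/841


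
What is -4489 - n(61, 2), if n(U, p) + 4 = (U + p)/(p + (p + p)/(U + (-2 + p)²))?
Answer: -9031/2 ≈ -4515.5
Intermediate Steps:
n(U, p) = -4 + (U + p)/(p + 2*p/(U + (-2 + p)²)) (n(U, p) = -4 + (U + p)/(p + (p + p)/(U + (-2 + p)²)) = -4 + (U + p)/(p + (2*p)/(U + (-2 + p)²)) = -4 + (U + p)/(p + 2*p/(U + (-2 + p)²)))
-4489 - n(61, 2) = -4489 - (61² - 8*2 + 61*(-2 + 2)² - 3*61*2 - 3*2*(-2 + 2)²)/(2*(2 + 61 + (-2 + 2)²)) = -4489 - (3721 - 16 + 61*0² - 366 - 3*2*0²)/(2*(2 + 61 + 0²)) = -4489 - (3721 - 16 + 61*0 - 366 - 3*2*0)/(2*(2 + 61 + 0)) = -4489 - (3721 - 16 + 0 - 366 + 0)/(2*63) = -4489 - 3339/(2*63) = -4489 - 1*53/2 = -4489 - 53/2 = -9031/2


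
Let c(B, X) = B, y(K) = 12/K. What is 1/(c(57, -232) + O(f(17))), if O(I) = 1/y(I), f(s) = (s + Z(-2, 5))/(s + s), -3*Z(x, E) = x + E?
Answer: 51/2909 ≈ 0.017532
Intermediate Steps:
Z(x, E) = -E/3 - x/3 (Z(x, E) = -(x + E)/3 = -(E + x)/3 = -E/3 - x/3)
f(s) = (-1 + s)/(2*s) (f(s) = (s + (-1/3*5 - 1/3*(-2)))/(s + s) = (s + (-5/3 + 2/3))/((2*s)) = (s - 1)*(1/(2*s)) = (-1 + s)*(1/(2*s)) = (-1 + s)/(2*s))
O(I) = I/12 (O(I) = 1/(12/I) = I/12)
1/(c(57, -232) + O(f(17))) = 1/(57 + ((1/2)*(-1 + 17)/17)/12) = 1/(57 + ((1/2)*(1/17)*16)/12) = 1/(57 + (1/12)*(8/17)) = 1/(57 + 2/51) = 1/(2909/51) = 51/2909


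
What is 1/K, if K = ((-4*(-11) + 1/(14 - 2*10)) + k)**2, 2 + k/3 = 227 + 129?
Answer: 36/44023225 ≈ 8.1775e-7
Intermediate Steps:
k = 1062 (k = -6 + 3*(227 + 129) = -6 + 3*356 = -6 + 1068 = 1062)
K = 44023225/36 (K = ((-4*(-11) + 1/(14 - 2*10)) + 1062)**2 = ((44 + 1/(14 - 20)) + 1062)**2 = ((44 + 1/(-6)) + 1062)**2 = ((44 - 1/6) + 1062)**2 = (263/6 + 1062)**2 = (6635/6)**2 = 44023225/36 ≈ 1.2229e+6)
1/K = 1/(44023225/36) = 36/44023225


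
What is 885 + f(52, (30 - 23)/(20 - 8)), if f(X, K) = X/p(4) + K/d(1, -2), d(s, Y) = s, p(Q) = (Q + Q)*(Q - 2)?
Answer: 5333/6 ≈ 888.83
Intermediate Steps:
p(Q) = 2*Q*(-2 + Q) (p(Q) = (2*Q)*(-2 + Q) = 2*Q*(-2 + Q))
f(X, K) = K + X/16 (f(X, K) = X/((2*4*(-2 + 4))) + K/1 = X/((2*4*2)) + K*1 = X/16 + K = K + X/16)
885 + f(52, (30 - 23)/(20 - 8)) = 885 + ((30 - 23)/(20 - 8) + (1/16)*52) = 885 + (7/12 + 13/4) = 885 + 23/6 = 5333/6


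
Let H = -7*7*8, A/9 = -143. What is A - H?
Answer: -895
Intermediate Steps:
A = -1287 (A = 9*(-143) = -1287)
H = -392 (H = -49*8 = -392)
A - H = -1287 - 1*(-392) = -1287 + 392 = -895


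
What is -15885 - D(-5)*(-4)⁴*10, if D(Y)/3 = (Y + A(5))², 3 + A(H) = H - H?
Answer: -507405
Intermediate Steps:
A(H) = -3 (A(H) = -3 + (H - H) = -3 + 0 = -3)
D(Y) = 3*(-3 + Y)² (D(Y) = 3*(Y - 3)² = 3*(-3 + Y)²)
-15885 - D(-5)*(-4)⁴*10 = -15885 - 3*(-3 - 5)²*(-4)⁴*10 = -15885 - 3*(-8)²*256*10 = -15885 - 3*64*2560 = -15885 - 192*2560 = -15885 - 1*491520 = -15885 - 491520 = -507405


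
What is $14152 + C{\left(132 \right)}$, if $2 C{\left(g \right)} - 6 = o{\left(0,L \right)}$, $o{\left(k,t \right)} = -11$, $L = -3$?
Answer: $\frac{28299}{2} \approx 14150.0$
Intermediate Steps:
$C{\left(g \right)} = - \frac{5}{2}$ ($C{\left(g \right)} = 3 + \frac{1}{2} \left(-11\right) = 3 - \frac{11}{2} = - \frac{5}{2}$)
$14152 + C{\left(132 \right)} = 14152 - \frac{5}{2} = \frac{28299}{2}$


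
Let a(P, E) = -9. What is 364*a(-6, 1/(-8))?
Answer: -3276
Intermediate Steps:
364*a(-6, 1/(-8)) = 364*(-9) = -3276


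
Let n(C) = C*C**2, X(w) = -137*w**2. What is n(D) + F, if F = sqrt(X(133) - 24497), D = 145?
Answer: 3048625 + I*sqrt(2447890) ≈ 3.0486e+6 + 1564.6*I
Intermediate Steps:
F = I*sqrt(2447890) (F = sqrt(-137*133**2 - 24497) = sqrt(-137*17689 - 24497) = sqrt(-2423393 - 24497) = sqrt(-2447890) = I*sqrt(2447890) ≈ 1564.6*I)
n(C) = C**3
n(D) + F = 145**3 + I*sqrt(2447890) = 3048625 + I*sqrt(2447890)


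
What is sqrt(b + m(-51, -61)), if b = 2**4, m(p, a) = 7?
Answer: sqrt(23) ≈ 4.7958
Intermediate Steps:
b = 16
sqrt(b + m(-51, -61)) = sqrt(16 + 7) = sqrt(23)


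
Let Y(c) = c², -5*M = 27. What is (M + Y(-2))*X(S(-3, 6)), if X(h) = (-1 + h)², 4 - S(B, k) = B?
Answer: -252/5 ≈ -50.400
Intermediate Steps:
M = -27/5 (M = -⅕*27 = -27/5 ≈ -5.4000)
S(B, k) = 4 - B
(M + Y(-2))*X(S(-3, 6)) = (-27/5 + (-2)²)*(-1 + (4 - 1*(-3)))² = (-27/5 + 4)*(-1 + (4 + 3))² = -7*(-1 + 7)²/5 = -7/5*6² = -7/5*36 = -252/5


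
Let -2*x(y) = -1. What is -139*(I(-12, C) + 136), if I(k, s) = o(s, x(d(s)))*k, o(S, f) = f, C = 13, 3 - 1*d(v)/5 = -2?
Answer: -18070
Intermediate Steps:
d(v) = 25 (d(v) = 15 - 5*(-2) = 15 + 10 = 25)
x(y) = ½ (x(y) = -½*(-1) = ½)
I(k, s) = k/2
-139*(I(-12, C) + 136) = -139*((½)*(-12) + 136) = -139*(-6 + 136) = -139*130 = -18070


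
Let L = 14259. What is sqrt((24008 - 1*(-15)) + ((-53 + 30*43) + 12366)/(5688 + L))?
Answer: 8*sqrt(40137942)/327 ≈ 155.00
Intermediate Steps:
sqrt((24008 - 1*(-15)) + ((-53 + 30*43) + 12366)/(5688 + L)) = sqrt((24008 - 1*(-15)) + ((-53 + 30*43) + 12366)/(5688 + 14259)) = sqrt((24008 + 15) + ((-53 + 1290) + 12366)/19947) = sqrt(24023 + (1237 + 12366)*(1/19947)) = sqrt(24023 + 13603*(1/19947)) = sqrt(24023 + 223/327) = sqrt(7855744/327) = 8*sqrt(40137942)/327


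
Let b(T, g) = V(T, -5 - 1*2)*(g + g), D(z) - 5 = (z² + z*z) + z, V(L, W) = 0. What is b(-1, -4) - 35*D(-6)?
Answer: -2485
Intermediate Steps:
D(z) = 5 + z + 2*z² (D(z) = 5 + ((z² + z*z) + z) = 5 + ((z² + z²) + z) = 5 + (2*z² + z) = 5 + (z + 2*z²) = 5 + z + 2*z²)
b(T, g) = 0 (b(T, g) = 0*(g + g) = 0*(2*g) = 0)
b(-1, -4) - 35*D(-6) = 0 - 35*(5 - 6 + 2*(-6)²) = 0 - 35*(5 - 6 + 2*36) = 0 - 35*(5 - 6 + 72) = 0 - 35*71 = 0 - 2485 = -2485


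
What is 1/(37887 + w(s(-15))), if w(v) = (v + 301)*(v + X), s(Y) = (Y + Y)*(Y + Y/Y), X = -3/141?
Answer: 47/16012508 ≈ 2.9352e-6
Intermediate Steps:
X = -1/47 (X = -3*1/141 = -1/47 ≈ -0.021277)
s(Y) = 2*Y*(1 + Y) (s(Y) = (2*Y)*(Y + 1) = (2*Y)*(1 + Y) = 2*Y*(1 + Y))
w(v) = (301 + v)*(-1/47 + v) (w(v) = (v + 301)*(v - 1/47) = (301 + v)*(-1/47 + v))
1/(37887 + w(s(-15))) = 1/(37887 + (-301/47 + (2*(-15)*(1 - 15))² + 14146*(2*(-15)*(1 - 15))/47)) = 1/(37887 + (-301/47 + (2*(-15)*(-14))² + 14146*(2*(-15)*(-14))/47)) = 1/(37887 + (-301/47 + 420² + (14146/47)*420)) = 1/(37887 + (-301/47 + 176400 + 5941320/47)) = 1/(37887 + 14231819/47) = 1/(16012508/47) = 47/16012508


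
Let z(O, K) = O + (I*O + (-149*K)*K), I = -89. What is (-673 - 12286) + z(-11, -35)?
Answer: -194516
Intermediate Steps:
z(O, K) = -149*K² - 88*O (z(O, K) = O + (-89*O + (-149*K)*K) = O + (-89*O - 149*K²) = O + (-149*K² - 89*O) = -149*K² - 88*O)
(-673 - 12286) + z(-11, -35) = (-673 - 12286) + (-149*(-35)² - 88*(-11)) = -12959 + (-149*1225 + 968) = -12959 + (-182525 + 968) = -12959 - 181557 = -194516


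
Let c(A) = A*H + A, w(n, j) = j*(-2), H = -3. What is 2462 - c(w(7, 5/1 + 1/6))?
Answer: 7324/3 ≈ 2441.3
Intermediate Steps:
w(n, j) = -2*j
c(A) = -2*A (c(A) = A*(-3) + A = -3*A + A = -2*A)
2462 - c(w(7, 5/1 + 1/6)) = 2462 - (-2)*(-2*(5/1 + 1/6)) = 2462 - (-2)*(-2*(5*1 + 1*(⅙))) = 2462 - (-2)*(-2*(5 + ⅙)) = 2462 - (-2)*(-2*31/6) = 2462 - (-2)*(-31)/3 = 2462 - 1*62/3 = 2462 - 62/3 = 7324/3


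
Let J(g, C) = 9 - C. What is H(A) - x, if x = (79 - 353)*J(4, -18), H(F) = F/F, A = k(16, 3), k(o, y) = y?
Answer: 7399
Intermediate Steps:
A = 3
H(F) = 1
x = -7398 (x = (79 - 353)*(9 - 1*(-18)) = -274*(9 + 18) = -274*27 = -7398)
H(A) - x = 1 - 1*(-7398) = 1 + 7398 = 7399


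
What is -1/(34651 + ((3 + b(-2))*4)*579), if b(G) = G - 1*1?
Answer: -1/34651 ≈ -2.8859e-5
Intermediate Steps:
b(G) = -1 + G (b(G) = G - 1 = -1 + G)
-1/(34651 + ((3 + b(-2))*4)*579) = -1/(34651 + ((3 + (-1 - 2))*4)*579) = -1/(34651 + ((3 - 3)*4)*579) = -1/(34651 + (0*4)*579) = -1/(34651 + 0*579) = -1/(34651 + 0) = -1/34651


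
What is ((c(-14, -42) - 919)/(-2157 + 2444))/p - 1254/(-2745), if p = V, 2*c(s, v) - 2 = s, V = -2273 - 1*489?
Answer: 332192467/725315010 ≈ 0.45800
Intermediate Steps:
V = -2762 (V = -2273 - 489 = -2762)
c(s, v) = 1 + s/2
p = -2762
((c(-14, -42) - 919)/(-2157 + 2444))/p - 1254/(-2745) = (((1 + (½)*(-14)) - 919)/(-2157 + 2444))/(-2762) - 1254/(-2745) = (((1 - 7) - 919)/287)*(-1/2762) - 1254*(-1/2745) = ((-6 - 919)*(1/287))*(-1/2762) + 418/915 = -925*1/287*(-1/2762) + 418/915 = -925/287*(-1/2762) + 418/915 = 925/792694 + 418/915 = 332192467/725315010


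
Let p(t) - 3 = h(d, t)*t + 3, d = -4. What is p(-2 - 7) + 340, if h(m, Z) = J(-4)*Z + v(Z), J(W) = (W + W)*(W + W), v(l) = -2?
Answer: 5548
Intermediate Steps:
J(W) = 4*W² (J(W) = (2*W)*(2*W) = 4*W²)
h(m, Z) = -2 + 64*Z (h(m, Z) = (4*(-4)²)*Z - 2 = (4*16)*Z - 2 = 64*Z - 2 = -2 + 64*Z)
p(t) = 6 + t*(-2 + 64*t) (p(t) = 3 + ((-2 + 64*t)*t + 3) = 3 + (t*(-2 + 64*t) + 3) = 3 + (3 + t*(-2 + 64*t)) = 6 + t*(-2 + 64*t))
p(-2 - 7) + 340 = (6 + 2*(-2 - 7)*(-1 + 32*(-2 - 7))) + 340 = (6 + 2*(-9)*(-1 + 32*(-9))) + 340 = (6 + 2*(-9)*(-1 - 288)) + 340 = (6 + 2*(-9)*(-289)) + 340 = (6 + 5202) + 340 = 5208 + 340 = 5548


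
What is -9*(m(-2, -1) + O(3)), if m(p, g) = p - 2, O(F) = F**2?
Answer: -45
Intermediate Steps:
m(p, g) = -2 + p
-9*(m(-2, -1) + O(3)) = -9*((-2 - 2) + 3**2) = -9*(-4 + 9) = -9*5 = -45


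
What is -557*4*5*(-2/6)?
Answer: 11140/3 ≈ 3713.3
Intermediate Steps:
-557*4*5*(-2/6) = -11140*(-2*⅙) = -11140*(-1)/3 = -557*(-20/3) = 11140/3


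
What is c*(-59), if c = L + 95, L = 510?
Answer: -35695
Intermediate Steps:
c = 605 (c = 510 + 95 = 605)
c*(-59) = 605*(-59) = -35695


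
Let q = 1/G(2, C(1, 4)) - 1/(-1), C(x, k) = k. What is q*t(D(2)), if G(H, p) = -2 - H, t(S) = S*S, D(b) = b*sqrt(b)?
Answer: 6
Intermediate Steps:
D(b) = b**(3/2)
t(S) = S**2
q = 3/4 (q = 1/(-2 - 1*2) - 1/(-1) = 1/(-2 - 2) - 1*(-1) = 1/(-4) + 1 = 1*(-1/4) + 1 = -1/4 + 1 = 3/4 ≈ 0.75000)
q*t(D(2)) = 3*(2**(3/2))**2/4 = 3*(2*sqrt(2))**2/4 = (3/4)*8 = 6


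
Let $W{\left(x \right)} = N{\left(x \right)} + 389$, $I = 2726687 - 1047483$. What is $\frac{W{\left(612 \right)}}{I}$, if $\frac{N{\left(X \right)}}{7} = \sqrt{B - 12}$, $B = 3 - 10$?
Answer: $\frac{389}{1679204} + \frac{7 i \sqrt{19}}{1679204} \approx 0.00023166 + 1.8171 \cdot 10^{-5} i$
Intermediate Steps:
$B = -7$
$I = 1679204$
$N{\left(X \right)} = 7 i \sqrt{19}$ ($N{\left(X \right)} = 7 \sqrt{-7 - 12} = 7 \sqrt{-19} = 7 i \sqrt{19}$)
$W{\left(x \right)} = 389 + 7 i \sqrt{19}$ ($W{\left(x \right)} = 7 i \sqrt{19} + 389 = 389 + 7 i \sqrt{19}$)
$\frac{W{\left(612 \right)}}{I} = \frac{389 + 7 i \sqrt{19}}{1679204} = \left(389 + 7 i \sqrt{19}\right) \frac{1}{1679204} = \frac{389}{1679204} + \frac{7 i \sqrt{19}}{1679204}$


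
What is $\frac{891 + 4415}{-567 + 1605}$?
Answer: $\frac{2653}{519} \approx 5.1118$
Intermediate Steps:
$\frac{891 + 4415}{-567 + 1605} = \frac{5306}{1038} = 5306 \cdot \frac{1}{1038} = \frac{2653}{519}$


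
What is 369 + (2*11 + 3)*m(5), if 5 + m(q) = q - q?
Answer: 244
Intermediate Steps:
m(q) = -5 (m(q) = -5 + (q - q) = -5 + 0 = -5)
369 + (2*11 + 3)*m(5) = 369 + (2*11 + 3)*(-5) = 369 + (22 + 3)*(-5) = 369 + 25*(-5) = 369 - 125 = 244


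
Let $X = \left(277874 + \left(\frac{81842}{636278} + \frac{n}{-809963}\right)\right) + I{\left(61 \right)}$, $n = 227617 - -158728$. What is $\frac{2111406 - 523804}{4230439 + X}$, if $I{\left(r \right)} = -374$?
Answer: $\frac{409094583379010914}{1161609323110489691} \approx 0.35218$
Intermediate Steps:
$n = 386345$ ($n = 227617 + 158728 = 386345$)
$X = \frac{71506337465901468}{257680818857}$ ($X = \left(277874 + \left(\frac{81842}{636278} + \frac{386345}{-809963}\right)\right) - 374 = \left(277874 + \left(81842 \cdot \frac{1}{636278} + 386345 \left(- \frac{1}{809963}\right)\right)\right) - 374 = \left(277874 + \left(\frac{40921}{318139} - \frac{386345}{809963}\right)\right) - 374 = \left(277874 - \frac{89766916032}{257680818857}\right) - 374 = \frac{71602710092153986}{257680818857} - 374 = \frac{71506337465901468}{257680818857} \approx 2.775 \cdot 10^{5}$)
$\frac{2111406 - 523804}{4230439 + X} = \frac{2111406 - 523804}{4230439 + \frac{71506337465901468}{257680818857}} = \frac{1587602}{\frac{1161609323110489691}{257680818857}} = 1587602 \cdot \frac{257680818857}{1161609323110489691} = \frac{409094583379010914}{1161609323110489691}$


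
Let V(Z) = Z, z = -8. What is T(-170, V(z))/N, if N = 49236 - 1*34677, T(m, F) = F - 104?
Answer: -112/14559 ≈ -0.0076928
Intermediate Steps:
T(m, F) = -104 + F
N = 14559 (N = 49236 - 34677 = 14559)
T(-170, V(z))/N = (-104 - 8)/14559 = -112*1/14559 = -112/14559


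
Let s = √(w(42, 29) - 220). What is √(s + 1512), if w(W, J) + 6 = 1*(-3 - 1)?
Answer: √(1512 + I*√230) ≈ 38.885 + 0.195*I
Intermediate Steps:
w(W, J) = -10 (w(W, J) = -6 + 1*(-3 - 1) = -6 + 1*(-4) = -6 - 4 = -10)
s = I*√230 (s = √(-10 - 220) = √(-230) = I*√230 ≈ 15.166*I)
√(s + 1512) = √(I*√230 + 1512) = √(1512 + I*√230)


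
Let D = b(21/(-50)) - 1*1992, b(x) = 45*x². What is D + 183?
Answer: -900531/500 ≈ -1801.1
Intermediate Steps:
D = -992031/500 (D = 45*(21/(-50))² - 1*1992 = 45*(21*(-1/50))² - 1992 = 45*(-21/50)² - 1992 = 45*(441/2500) - 1992 = 3969/500 - 1992 = -992031/500 ≈ -1984.1)
D + 183 = -992031/500 + 183 = -900531/500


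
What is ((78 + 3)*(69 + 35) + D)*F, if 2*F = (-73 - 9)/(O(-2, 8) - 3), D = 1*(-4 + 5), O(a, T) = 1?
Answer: 345425/2 ≈ 1.7271e+5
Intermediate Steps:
D = 1 (D = 1*1 = 1)
F = 41/2 (F = ((-73 - 9)/(1 - 3))/2 = (-82/(-2))/2 = (-82*(-½))/2 = (½)*41 = 41/2 ≈ 20.500)
((78 + 3)*(69 + 35) + D)*F = ((78 + 3)*(69 + 35) + 1)*(41/2) = (81*104 + 1)*(41/2) = (8424 + 1)*(41/2) = 8425*(41/2) = 345425/2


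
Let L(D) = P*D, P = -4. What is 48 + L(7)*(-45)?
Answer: 1308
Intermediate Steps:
L(D) = -4*D
48 + L(7)*(-45) = 48 - 4*7*(-45) = 48 - 28*(-45) = 48 + 1260 = 1308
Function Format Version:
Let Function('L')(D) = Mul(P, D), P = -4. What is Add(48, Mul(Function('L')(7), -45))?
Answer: 1308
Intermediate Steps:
Function('L')(D) = Mul(-4, D)
Add(48, Mul(Function('L')(7), -45)) = Add(48, Mul(Mul(-4, 7), -45)) = Add(48, Mul(-28, -45)) = Add(48, 1260) = 1308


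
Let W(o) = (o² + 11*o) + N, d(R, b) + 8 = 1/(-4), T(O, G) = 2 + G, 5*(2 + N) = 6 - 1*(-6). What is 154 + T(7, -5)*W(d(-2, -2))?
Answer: 17669/80 ≈ 220.86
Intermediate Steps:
N = ⅖ (N = -2 + (6 - 1*(-6))/5 = -2 + (6 + 6)/5 = -2 + (⅕)*12 = -2 + 12/5 = ⅖ ≈ 0.40000)
d(R, b) = -33/4 (d(R, b) = -8 + 1/(-4) = -8 - ¼ = -33/4)
W(o) = ⅖ + o² + 11*o (W(o) = (o² + 11*o) + ⅖ = ⅖ + o² + 11*o)
154 + T(7, -5)*W(d(-2, -2)) = 154 + (2 - 5)*(⅖ + (-33/4)² + 11*(-33/4)) = 154 - 3*(⅖ + 1089/16 - 363/4) = 154 - 3*(-1783/80) = 154 + 5349/80 = 17669/80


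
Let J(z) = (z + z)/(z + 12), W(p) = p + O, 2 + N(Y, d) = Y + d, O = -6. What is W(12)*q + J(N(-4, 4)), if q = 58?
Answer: 1738/5 ≈ 347.60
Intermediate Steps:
N(Y, d) = -2 + Y + d (N(Y, d) = -2 + (Y + d) = -2 + Y + d)
W(p) = -6 + p (W(p) = p - 6 = -6 + p)
J(z) = 2*z/(12 + z) (J(z) = (2*z)/(12 + z) = 2*z/(12 + z))
W(12)*q + J(N(-4, 4)) = (-6 + 12)*58 + 2*(-2 - 4 + 4)/(12 + (-2 - 4 + 4)) = 6*58 + 2*(-2)/(12 - 2) = 348 + 2*(-2)/10 = 348 + 2*(-2)*(⅒) = 348 - ⅖ = 1738/5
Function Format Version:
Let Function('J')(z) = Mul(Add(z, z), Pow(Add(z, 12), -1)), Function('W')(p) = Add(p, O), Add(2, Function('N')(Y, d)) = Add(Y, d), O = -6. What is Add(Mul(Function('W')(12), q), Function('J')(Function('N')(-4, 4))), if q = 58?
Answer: Rational(1738, 5) ≈ 347.60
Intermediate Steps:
Function('N')(Y, d) = Add(-2, Y, d) (Function('N')(Y, d) = Add(-2, Add(Y, d)) = Add(-2, Y, d))
Function('W')(p) = Add(-6, p) (Function('W')(p) = Add(p, -6) = Add(-6, p))
Function('J')(z) = Mul(2, z, Pow(Add(12, z), -1)) (Function('J')(z) = Mul(Mul(2, z), Pow(Add(12, z), -1)) = Mul(2, z, Pow(Add(12, z), -1)))
Add(Mul(Function('W')(12), q), Function('J')(Function('N')(-4, 4))) = Add(Mul(Add(-6, 12), 58), Mul(2, Add(-2, -4, 4), Pow(Add(12, Add(-2, -4, 4)), -1))) = Add(Mul(6, 58), Mul(2, -2, Pow(Add(12, -2), -1))) = Add(348, Mul(2, -2, Pow(10, -1))) = Add(348, Mul(2, -2, Rational(1, 10))) = Add(348, Rational(-2, 5)) = Rational(1738, 5)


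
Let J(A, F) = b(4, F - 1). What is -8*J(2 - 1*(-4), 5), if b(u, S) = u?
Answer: -32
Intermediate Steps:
J(A, F) = 4
-8*J(2 - 1*(-4), 5) = -8*4 = -32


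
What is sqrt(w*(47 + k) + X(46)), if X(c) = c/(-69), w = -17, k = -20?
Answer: I*sqrt(4137)/3 ≈ 21.44*I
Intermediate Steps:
X(c) = -c/69 (X(c) = c*(-1/69) = -c/69)
sqrt(w*(47 + k) + X(46)) = sqrt(-17*(47 - 20) - 1/69*46) = sqrt(-17*27 - 2/3) = sqrt(-459 - 2/3) = sqrt(-1379/3) = I*sqrt(4137)/3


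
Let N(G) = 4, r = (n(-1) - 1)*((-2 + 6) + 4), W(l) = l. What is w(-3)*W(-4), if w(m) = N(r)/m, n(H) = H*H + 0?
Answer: 16/3 ≈ 5.3333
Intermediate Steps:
n(H) = H² (n(H) = H² + 0 = H²)
r = 0 (r = ((-1)² - 1)*((-2 + 6) + 4) = (1 - 1)*(4 + 4) = 0*8 = 0)
w(m) = 4/m
w(-3)*W(-4) = (4/(-3))*(-4) = (4*(-⅓))*(-4) = -4/3*(-4) = 16/3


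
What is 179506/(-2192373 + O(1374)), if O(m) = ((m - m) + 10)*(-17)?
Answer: -179506/2192543 ≈ -0.081871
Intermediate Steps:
O(m) = -170 (O(m) = (0 + 10)*(-17) = 10*(-17) = -170)
179506/(-2192373 + O(1374)) = 179506/(-2192373 - 170) = 179506/(-2192543) = 179506*(-1/2192543) = -179506/2192543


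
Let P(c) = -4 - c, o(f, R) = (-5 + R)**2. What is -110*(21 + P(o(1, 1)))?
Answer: -110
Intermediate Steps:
-110*(21 + P(o(1, 1))) = -110*(21 + (-4 - (-5 + 1)**2)) = -110*(21 + (-4 - 1*(-4)**2)) = -110*(21 + (-4 - 1*16)) = -110*(21 + (-4 - 16)) = -110*(21 - 20) = -110*1 = -110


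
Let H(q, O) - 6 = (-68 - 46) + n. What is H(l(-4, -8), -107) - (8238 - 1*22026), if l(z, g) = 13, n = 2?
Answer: 13682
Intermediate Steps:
H(q, O) = -106 (H(q, O) = 6 + ((-68 - 46) + 2) = 6 + (-114 + 2) = 6 - 112 = -106)
H(l(-4, -8), -107) - (8238 - 1*22026) = -106 - (8238 - 1*22026) = -106 - (8238 - 22026) = -106 - 1*(-13788) = -106 + 13788 = 13682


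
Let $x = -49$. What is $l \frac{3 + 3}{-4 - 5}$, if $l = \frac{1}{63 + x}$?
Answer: $- \frac{1}{21} \approx -0.047619$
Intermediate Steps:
$l = \frac{1}{14}$ ($l = \frac{1}{63 - 49} = \frac{1}{14} \approx 0.071429$)
$l \frac{3 + 3}{-4 - 5} = \frac{\left(3 + 3\right) \frac{1}{-4 - 5}}{14} = \frac{6 \frac{1}{-9}}{14} = \frac{6 \left(- \frac{1}{9}\right)}{14} = \frac{1}{14} \left(- \frac{2}{3}\right) = - \frac{1}{21}$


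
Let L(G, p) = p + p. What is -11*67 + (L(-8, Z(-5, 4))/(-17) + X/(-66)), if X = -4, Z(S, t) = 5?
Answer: -413753/561 ≈ -737.53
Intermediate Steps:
L(G, p) = 2*p
-11*67 + (L(-8, Z(-5, 4))/(-17) + X/(-66)) = -11*67 + ((2*5)/(-17) - 4/(-66)) = -737 + (10*(-1/17) - 4*(-1/66)) = -737 + (-10/17 + 2/33) = -737 - 296/561 = -413753/561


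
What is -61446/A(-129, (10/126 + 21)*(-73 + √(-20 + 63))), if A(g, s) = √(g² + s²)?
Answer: -3871098/√(9540021377 - 257483264*√43) ≈ -43.687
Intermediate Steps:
-61446/A(-129, (10/126 + 21)*(-73 + √(-20 + 63))) = -61446/√((-129)² + ((10/126 + 21)*(-73 + √(-20 + 63)))²) = -61446/√(16641 + ((10*(1/126) + 21)*(-73 + √43))²) = -61446/√(16641 + ((5/63 + 21)*(-73 + √43))²) = -61446/√(16641 + (1328*(-73 + √43)/63)²) = -61446/√(16641 + (-96944/63 + 1328*√43/63)²)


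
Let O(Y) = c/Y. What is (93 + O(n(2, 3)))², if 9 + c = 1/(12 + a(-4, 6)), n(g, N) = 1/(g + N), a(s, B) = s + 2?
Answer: 9409/4 ≈ 2352.3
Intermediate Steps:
a(s, B) = 2 + s
n(g, N) = 1/(N + g)
c = -89/10 (c = -9 + 1/(12 + (2 - 4)) = -9 + 1/(12 - 2) = -9 + 1/10 = -9 + ⅒ = -89/10 ≈ -8.9000)
O(Y) = -89/(10*Y)
(93 + O(n(2, 3)))² = (93 - 89/(10*(1/(3 + 2))))² = (93 - 89/(10*(1/5)))² = (93 - 89/(10*⅕))² = (93 - 89/10*5)² = (93 - 89/2)² = (97/2)² = 9409/4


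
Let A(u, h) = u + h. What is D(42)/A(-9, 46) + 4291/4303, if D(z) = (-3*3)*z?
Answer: -1467767/159211 ≈ -9.2190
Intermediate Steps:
D(z) = -9*z
A(u, h) = h + u
D(42)/A(-9, 46) + 4291/4303 = (-9*42)/(46 - 9) + 4291/4303 = -378/37 + 4291*(1/4303) = -378*1/37 + 4291/4303 = -378/37 + 4291/4303 = -1467767/159211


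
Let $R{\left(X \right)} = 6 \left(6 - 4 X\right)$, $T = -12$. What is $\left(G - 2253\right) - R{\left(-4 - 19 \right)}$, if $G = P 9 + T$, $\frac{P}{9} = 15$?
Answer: $-1638$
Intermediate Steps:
$P = 135$ ($P = 9 \cdot 15 = 135$)
$G = 1203$ ($G = 135 \cdot 9 - 12 = 1215 - 12 = 1203$)
$R{\left(X \right)} = 36 - 24 X$
$\left(G - 2253\right) - R{\left(-4 - 19 \right)} = \left(1203 - 2253\right) - \left(36 - 24 \left(-4 - 19\right)\right) = -1050 - \left(36 - -552\right) = -1050 - \left(36 + 552\right) = -1050 - 588 = -1638$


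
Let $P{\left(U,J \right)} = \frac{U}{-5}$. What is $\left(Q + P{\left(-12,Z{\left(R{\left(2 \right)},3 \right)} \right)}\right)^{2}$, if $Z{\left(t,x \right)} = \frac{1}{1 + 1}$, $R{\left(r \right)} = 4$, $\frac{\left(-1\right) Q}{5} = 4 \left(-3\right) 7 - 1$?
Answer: $\frac{4566769}{25} \approx 1.8267 \cdot 10^{5}$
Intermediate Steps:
$Q = 425$ ($Q = - 5 \left(4 \left(-3\right) 7 - 1\right) = - 5 \left(\left(-12\right) 7 - 1\right) = - 5 \left(-84 - 1\right) = \left(-5\right) \left(-85\right) = 425$)
$Z{\left(t,x \right)} = \frac{1}{2}$
$P{\left(U,J \right)} = - \frac{U}{5}$ ($P{\left(U,J \right)} = U \left(- \frac{1}{5}\right) = - \frac{U}{5}$)
$\left(Q + P{\left(-12,Z{\left(R{\left(2 \right)},3 \right)} \right)}\right)^{2} = \left(425 - - \frac{12}{5}\right)^{2} = \left(425 + \frac{12}{5}\right)^{2} = \left(\frac{2137}{5}\right)^{2} = \frac{4566769}{25}$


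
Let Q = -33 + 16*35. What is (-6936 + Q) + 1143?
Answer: -5266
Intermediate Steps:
Q = 527 (Q = -33 + 560 = 527)
(-6936 + Q) + 1143 = (-6936 + 527) + 1143 = -6409 + 1143 = -5266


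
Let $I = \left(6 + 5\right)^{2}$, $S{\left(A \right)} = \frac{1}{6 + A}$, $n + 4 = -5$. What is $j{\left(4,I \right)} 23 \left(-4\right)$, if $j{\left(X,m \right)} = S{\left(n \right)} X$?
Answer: $\frac{368}{3} \approx 122.67$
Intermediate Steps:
$n = -9$ ($n = -4 - 5 = -9$)
$I = 121$ ($I = 11^{2} = 121$)
$j{\left(X,m \right)} = - \frac{X}{3}$ ($j{\left(X,m \right)} = \frac{X}{6 - 9} = \frac{X}{-3} = - \frac{X}{3}$)
$j{\left(4,I \right)} 23 \left(-4\right) = \left(- \frac{1}{3}\right) 4 \cdot 23 \left(-4\right) = \left(- \frac{4}{3}\right) 23 \left(-4\right) = \left(- \frac{92}{3}\right) \left(-4\right) = \frac{368}{3}$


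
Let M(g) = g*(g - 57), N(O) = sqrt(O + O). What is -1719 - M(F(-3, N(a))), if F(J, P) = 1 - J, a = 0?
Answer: -1507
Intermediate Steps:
N(O) = sqrt(2)*sqrt(O) (N(O) = sqrt(2*O) = sqrt(2)*sqrt(O))
M(g) = g*(-57 + g)
-1719 - M(F(-3, N(a))) = -1719 - (1 - 1*(-3))*(-57 + (1 - 1*(-3))) = -1719 - (1 + 3)*(-57 + (1 + 3)) = -1719 - 4*(-57 + 4) = -1719 - 4*(-53) = -1719 - 1*(-212) = -1719 + 212 = -1507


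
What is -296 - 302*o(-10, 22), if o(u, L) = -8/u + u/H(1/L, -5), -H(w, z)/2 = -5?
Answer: -1178/5 ≈ -235.60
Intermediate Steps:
H(w, z) = 10 (H(w, z) = -2*(-5) = 10)
o(u, L) = -8/u + u/10
-296 - 302*o(-10, 22) = -296 - 302*(-8/(-10) + (1/10)*(-10)) = -296 - 302*(-8*(-1/10) - 1) = -296 - 302*(4/5 - 1) = -296 - 302*(-1/5) = -296 + 302/5 = -1178/5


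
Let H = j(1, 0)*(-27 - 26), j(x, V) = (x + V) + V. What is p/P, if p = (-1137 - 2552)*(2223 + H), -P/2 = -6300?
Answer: -114359/180 ≈ -635.33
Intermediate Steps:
P = 12600 (P = -2*(-6300) = 12600)
j(x, V) = x + 2*V (j(x, V) = (V + x) + V = x + 2*V)
H = -53 (H = (1 + 2*0)*(-27 - 26) = (1 + 0)*(-53) = 1*(-53) = -53)
p = -8005130 (p = (-1137 - 2552)*(2223 - 53) = -3689*2170 = -8005130)
p/P = -8005130/12600 = -8005130*1/12600 = -114359/180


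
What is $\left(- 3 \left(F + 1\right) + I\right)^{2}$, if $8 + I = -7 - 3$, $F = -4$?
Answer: $81$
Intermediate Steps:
$I = -18$ ($I = -8 - 10 = -18$)
$\left(- 3 \left(F + 1\right) + I\right)^{2} = \left(- 3 \left(-4 + 1\right) - 18\right)^{2} = \left(\left(-3\right) \left(-3\right) - 18\right)^{2} = \left(9 - 18\right)^{2} = \left(-9\right)^{2} = 81$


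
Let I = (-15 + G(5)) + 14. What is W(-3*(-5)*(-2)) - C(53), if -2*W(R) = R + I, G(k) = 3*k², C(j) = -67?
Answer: 45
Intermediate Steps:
I = 74 (I = (-15 + 3*5²) + 14 = (-15 + 3*25) + 14 = (-15 + 75) + 14 = 60 + 14 = 74)
W(R) = -37 - R/2 (W(R) = -(R + 74)/2 = -(74 + R)/2 = -37 - R/2)
W(-3*(-5)*(-2)) - C(53) = (-37 - (-3*(-5))*(-2)/2) - 1*(-67) = (-37 - 15*(-2)/2) + 67 = (-37 - ½*(-30)) + 67 = (-37 + 15) + 67 = -22 + 67 = 45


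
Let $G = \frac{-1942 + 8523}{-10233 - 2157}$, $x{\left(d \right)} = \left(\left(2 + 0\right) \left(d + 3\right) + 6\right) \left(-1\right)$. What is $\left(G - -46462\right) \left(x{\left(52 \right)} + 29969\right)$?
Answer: $\frac{5728368767649}{4130} \approx 1.387 \cdot 10^{9}$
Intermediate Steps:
$x{\left(d \right)} = -12 - 2 d$ ($x{\left(d \right)} = \left(2 \left(3 + d\right) + 6\right) \left(-1\right) = \left(\left(6 + 2 d\right) + 6\right) \left(-1\right) = \left(12 + 2 d\right) \left(-1\right) = -12 - 2 d$)
$G = - \frac{6581}{12390}$ ($G = \frac{6581}{-12390} = 6581 \left(- \frac{1}{12390}\right) = - \frac{6581}{12390} \approx -0.53115$)
$\left(G - -46462\right) \left(x{\left(52 \right)} + 29969\right) = \left(- \frac{6581}{12390} - -46462\right) \left(\left(-12 - 104\right) + 29969\right) = \left(- \frac{6581}{12390} + 46462\right) \left(\left(-12 - 104\right) + 29969\right) = \frac{575657599 \left(-116 + 29969\right)}{12390} = \frac{575657599}{12390} \cdot 29853 = \frac{5728368767649}{4130}$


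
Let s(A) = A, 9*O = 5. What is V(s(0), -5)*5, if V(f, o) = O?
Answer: 25/9 ≈ 2.7778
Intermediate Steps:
O = 5/9 (O = (⅑)*5 = 5/9 ≈ 0.55556)
V(f, o) = 5/9
V(s(0), -5)*5 = (5/9)*5 = 25/9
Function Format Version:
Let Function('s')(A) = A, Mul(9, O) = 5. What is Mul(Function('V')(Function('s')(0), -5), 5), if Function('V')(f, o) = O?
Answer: Rational(25, 9) ≈ 2.7778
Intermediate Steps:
O = Rational(5, 9) (O = Mul(Rational(1, 9), 5) = Rational(5, 9) ≈ 0.55556)
Function('V')(f, o) = Rational(5, 9)
Mul(Function('V')(Function('s')(0), -5), 5) = Mul(Rational(5, 9), 5) = Rational(25, 9)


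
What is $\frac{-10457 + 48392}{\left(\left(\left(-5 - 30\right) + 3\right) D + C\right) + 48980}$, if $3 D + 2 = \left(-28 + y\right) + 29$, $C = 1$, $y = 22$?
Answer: $\frac{37935}{48757} \approx 0.77804$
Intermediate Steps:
$D = 7$ ($D = - \frac{2}{3} + \frac{\left(-28 + 22\right) + 29}{3} = - \frac{2}{3} + \frac{-6 + 29}{3} = - \frac{2}{3} + \frac{1}{3} \cdot 23 = - \frac{2}{3} + \frac{23}{3} = 7$)
$\frac{-10457 + 48392}{\left(\left(\left(-5 - 30\right) + 3\right) D + C\right) + 48980} = \frac{-10457 + 48392}{\left(\left(\left(-5 - 30\right) + 3\right) 7 + 1\right) + 48980} = \frac{37935}{\left(\left(-35 + 3\right) 7 + 1\right) + 48980} = \frac{37935}{\left(\left(-32\right) 7 + 1\right) + 48980} = \frac{37935}{\left(-224 + 1\right) + 48980} = \frac{37935}{-223 + 48980} = \frac{37935}{48757}$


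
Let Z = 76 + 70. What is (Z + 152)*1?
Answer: 298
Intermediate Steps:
Z = 146
(Z + 152)*1 = (146 + 152)*1 = 298*1 = 298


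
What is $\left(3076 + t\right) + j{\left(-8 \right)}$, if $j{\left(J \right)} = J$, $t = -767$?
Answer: $2301$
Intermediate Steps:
$\left(3076 + t\right) + j{\left(-8 \right)} = \left(3076 - 767\right) - 8 = 2309 - 8 = 2301$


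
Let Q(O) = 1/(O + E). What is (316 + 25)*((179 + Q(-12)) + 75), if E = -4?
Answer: 1385483/16 ≈ 86593.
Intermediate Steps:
Q(O) = 1/(-4 + O) (Q(O) = 1/(O - 4) = 1/(-4 + O))
(316 + 25)*((179 + Q(-12)) + 75) = (316 + 25)*((179 + 1/(-4 - 12)) + 75) = 341*((179 + 1/(-16)) + 75) = 341*((179 - 1/16) + 75) = 341*(2863/16 + 75) = 341*(4063/16) = 1385483/16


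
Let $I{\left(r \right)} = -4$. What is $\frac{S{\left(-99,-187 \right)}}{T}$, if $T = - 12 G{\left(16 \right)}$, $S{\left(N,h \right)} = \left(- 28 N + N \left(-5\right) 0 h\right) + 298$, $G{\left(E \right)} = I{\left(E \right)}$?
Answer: $\frac{1535}{24} \approx 63.958$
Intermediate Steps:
$G{\left(E \right)} = -4$
$S{\left(N,h \right)} = 298 - 28 N$ ($S{\left(N,h \right)} = \left(- 28 N + - 5 N 0 h\right) + 298 = \left(- 28 N + 0 h\right) + 298 = \left(- 28 N + 0\right) + 298 = - 28 N + 298 = 298 - 28 N$)
$T = 48$ ($T = \left(-12\right) \left(-4\right) = 48$)
$\frac{S{\left(-99,-187 \right)}}{T} = \frac{298 - -2772}{48} = \left(298 + 2772\right) \frac{1}{48} = 3070 \cdot \frac{1}{48} = \frac{1535}{24}$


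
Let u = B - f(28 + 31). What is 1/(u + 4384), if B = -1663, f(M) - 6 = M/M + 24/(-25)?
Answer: 25/67874 ≈ 0.00036833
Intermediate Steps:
f(M) = 151/25 (f(M) = 6 + (M/M + 24/(-25)) = 6 + (1 + 24*(-1/25)) = 6 + (1 - 24/25) = 6 + 1/25 = 151/25)
u = -41726/25 (u = -1663 - 1*151/25 = -1663 - 151/25 = -41726/25 ≈ -1669.0)
1/(u + 4384) = 1/(-41726/25 + 4384) = 1/(67874/25) = 25/67874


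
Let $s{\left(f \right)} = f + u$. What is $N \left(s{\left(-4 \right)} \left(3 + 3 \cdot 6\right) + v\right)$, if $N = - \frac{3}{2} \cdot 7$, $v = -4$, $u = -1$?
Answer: $\frac{2289}{2} \approx 1144.5$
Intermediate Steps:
$s{\left(f \right)} = -1 + f$ ($s{\left(f \right)} = f - 1 = -1 + f$)
$N = - \frac{21}{2}$ ($N = \left(-3\right) \frac{1}{2} \cdot 7 = \left(- \frac{3}{2}\right) 7 = - \frac{21}{2} \approx -10.5$)
$N \left(s{\left(-4 \right)} \left(3 + 3 \cdot 6\right) + v\right) = - \frac{21 \left(\left(-1 - 4\right) \left(3 + 3 \cdot 6\right) - 4\right)}{2} = - \frac{21 \left(- 5 \left(3 + 18\right) - 4\right)}{2} = - \frac{21 \left(\left(-5\right) 21 - 4\right)}{2} = - \frac{21 \left(-105 - 4\right)}{2} = \left(- \frac{21}{2}\right) \left(-109\right) = \frac{2289}{2}$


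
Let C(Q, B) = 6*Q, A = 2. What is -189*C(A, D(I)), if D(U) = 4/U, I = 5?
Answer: -2268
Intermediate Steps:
-189*C(A, D(I)) = -1134*2 = -189*12 = -2268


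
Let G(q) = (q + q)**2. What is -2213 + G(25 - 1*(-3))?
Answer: 923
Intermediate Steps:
G(q) = 4*q**2 (G(q) = (2*q)**2 = 4*q**2)
-2213 + G(25 - 1*(-3)) = -2213 + 4*(25 - 1*(-3))**2 = -2213 + 4*(25 + 3)**2 = -2213 + 4*28**2 = -2213 + 4*784 = -2213 + 3136 = 923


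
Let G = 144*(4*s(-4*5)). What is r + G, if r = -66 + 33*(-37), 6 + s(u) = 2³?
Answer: -135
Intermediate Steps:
s(u) = 2 (s(u) = -6 + 2³ = -6 + 8 = 2)
r = -1287 (r = -66 - 1221 = -1287)
G = 1152 (G = 144*(4*2) = 144*8 = 1152)
r + G = -1287 + 1152 = -135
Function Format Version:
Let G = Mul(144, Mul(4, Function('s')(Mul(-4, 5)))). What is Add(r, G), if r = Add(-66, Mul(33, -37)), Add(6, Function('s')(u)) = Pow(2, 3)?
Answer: -135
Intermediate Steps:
Function('s')(u) = 2 (Function('s')(u) = Add(-6, Pow(2, 3)) = Add(-6, 8) = 2)
r = -1287 (r = Add(-66, -1221) = -1287)
G = 1152 (G = Mul(144, Mul(4, 2)) = Mul(144, 8) = 1152)
Add(r, G) = Add(-1287, 1152) = -135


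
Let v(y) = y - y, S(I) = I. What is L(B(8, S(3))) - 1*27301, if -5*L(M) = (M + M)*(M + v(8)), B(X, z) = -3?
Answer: -136523/5 ≈ -27305.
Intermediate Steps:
v(y) = 0
L(M) = -2*M²/5 (L(M) = -(M + M)*(M + 0)/5 = -2*M*M/5 = -2*M²/5)
L(B(8, S(3))) - 1*27301 = -⅖*(-3)² - 1*27301 = -⅖*9 - 27301 = -18/5 - 27301 = -136523/5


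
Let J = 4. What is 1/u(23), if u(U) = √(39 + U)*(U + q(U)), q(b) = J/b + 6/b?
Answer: 23*√62/33418 ≈ 0.0054193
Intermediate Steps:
q(b) = 10/b (q(b) = 4/b + 6/b = 10/b)
u(U) = √(39 + U)*(U + 10/U)
1/u(23) = 1/(√(39 + 23)*(10 + 23²)/23) = 1/(√62*(10 + 529)/23) = 1/((1/23)*√62*539) = 1/(539*√62/23) = 23*√62/33418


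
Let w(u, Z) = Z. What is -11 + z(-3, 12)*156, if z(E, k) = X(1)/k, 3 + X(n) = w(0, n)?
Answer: -37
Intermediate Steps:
X(n) = -3 + n
z(E, k) = -2/k (z(E, k) = (-3 + 1)/k = -2/k)
-11 + z(-3, 12)*156 = -11 - 2/12*156 = -11 - 2*1/12*156 = -11 - ⅙*156 = -11 - 26 = -37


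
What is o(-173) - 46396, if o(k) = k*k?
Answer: -16467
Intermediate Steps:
o(k) = k²
o(-173) - 46396 = (-173)² - 46396 = 29929 - 46396 = -16467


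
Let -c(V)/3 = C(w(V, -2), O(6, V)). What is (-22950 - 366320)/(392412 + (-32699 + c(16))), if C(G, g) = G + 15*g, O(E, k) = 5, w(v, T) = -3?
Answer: -389270/359497 ≈ -1.0828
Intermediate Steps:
c(V) = -216 (c(V) = -3*(-3 + 15*5) = -3*(-3 + 75) = -3*72 = -216)
(-22950 - 366320)/(392412 + (-32699 + c(16))) = (-22950 - 366320)/(392412 + (-32699 - 216)) = -389270/(392412 - 32915) = -389270/359497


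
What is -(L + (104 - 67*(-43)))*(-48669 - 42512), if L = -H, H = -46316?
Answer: 4495314481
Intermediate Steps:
L = 46316 (L = -1*(-46316) = 46316)
-(L + (104 - 67*(-43)))*(-48669 - 42512) = -(46316 + (104 - 67*(-43)))*(-48669 - 42512) = -(46316 + (104 + 2881))*(-91181) = -(46316 + 2985)*(-91181) = -49301*(-91181) = -1*(-4495314481) = 4495314481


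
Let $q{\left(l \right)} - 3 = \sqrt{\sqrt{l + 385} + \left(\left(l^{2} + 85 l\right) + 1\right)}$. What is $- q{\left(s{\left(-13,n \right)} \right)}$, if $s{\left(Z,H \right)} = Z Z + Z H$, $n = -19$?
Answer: $-3 - \sqrt{208417 + 3 \sqrt{89}} \approx -459.56$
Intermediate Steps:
$s{\left(Z,H \right)} = Z^{2} + H Z$
$q{\left(l \right)} = 3 + \sqrt{1 + l^{2} + \sqrt{385 + l} + 85 l}$ ($q{\left(l \right)} = 3 + \sqrt{\sqrt{l + 385} + \left(\left(l^{2} + 85 l\right) + 1\right)} = 3 + \sqrt{\sqrt{385 + l} + \left(1 + l^{2} + 85 l\right)} = 3 + \sqrt{1 + l^{2} + \sqrt{385 + l} + 85 l}$)
$- q{\left(s{\left(-13,n \right)} \right)} = - (3 + \sqrt{1 + \left(- 13 \left(-19 - 13\right)\right)^{2} + \sqrt{385 - 13 \left(-19 - 13\right)} + 85 \left(- 13 \left(-19 - 13\right)\right)}) = - (3 + \sqrt{1 + \left(\left(-13\right) \left(-32\right)\right)^{2} + \sqrt{385 - -416} + 85 \left(\left(-13\right) \left(-32\right)\right)}) = - (3 + \sqrt{1 + 416^{2} + \sqrt{385 + 416} + 85 \cdot 416}) = - (3 + \sqrt{1 + 173056 + \sqrt{801} + 35360}) = - (3 + \sqrt{1 + 173056 + 3 \sqrt{89} + 35360}) = - (3 + \sqrt{208417 + 3 \sqrt{89}}) = -3 - \sqrt{208417 + 3 \sqrt{89}}$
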